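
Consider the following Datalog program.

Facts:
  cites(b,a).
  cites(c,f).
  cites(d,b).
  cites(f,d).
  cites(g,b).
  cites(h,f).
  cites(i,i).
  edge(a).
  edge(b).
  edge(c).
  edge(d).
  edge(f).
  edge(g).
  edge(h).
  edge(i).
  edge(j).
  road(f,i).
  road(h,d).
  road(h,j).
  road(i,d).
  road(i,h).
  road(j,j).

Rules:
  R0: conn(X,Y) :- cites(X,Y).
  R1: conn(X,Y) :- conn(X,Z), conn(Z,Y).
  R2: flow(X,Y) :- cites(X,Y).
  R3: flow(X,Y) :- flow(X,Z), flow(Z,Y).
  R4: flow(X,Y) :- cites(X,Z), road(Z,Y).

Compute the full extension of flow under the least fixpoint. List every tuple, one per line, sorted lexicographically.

flow(b,a)
flow(c,a)
flow(c,b)
flow(c,d)
flow(c,f)
flow(c,h)
flow(c,i)
flow(d,a)
flow(d,b)
flow(f,a)
flow(f,b)
flow(f,d)
flow(g,a)
flow(g,b)
flow(h,a)
flow(h,b)
flow(h,d)
flow(h,f)
flow(h,h)
flow(h,i)
flow(i,a)
flow(i,b)
flow(i,d)
flow(i,f)
flow(i,h)
flow(i,i)

round 1: derive flow(b,a) via R2 from cites(b,a)
round 1: derive flow(c,f) via R2 from cites(c,f)
round 1: derive flow(d,b) via R2 from cites(d,b)
round 1: derive flow(f,d) via R2 from cites(f,d)
round 1: derive flow(g,b) via R2 from cites(g,b)
round 1: derive flow(h,f) via R2 from cites(h,f)
round 1: derive flow(i,i) via R2 from cites(i,i)
round 1: derive flow(c,i) via R4 from cites(c,f), road(f,i)
round 1: derive flow(h,i) via R4 from cites(h,f), road(f,i)
round 1: derive flow(i,d) via R4 from cites(i,i), road(i,d)
round 1: derive flow(i,h) via R4 from cites(i,i), road(i,h)
round 2: derive flow(c,d) via R3 from flow(c,f), flow(f,d)
round 2: derive flow(c,h) via R3 from flow(c,i), flow(i,h)
round 2: derive flow(d,a) via R3 from flow(d,b), flow(b,a)
round 2: derive flow(f,b) via R3 from flow(f,d), flow(d,b)
round 2: derive flow(g,a) via R3 from flow(g,b), flow(b,a)
round 2: derive flow(h,d) via R3 from flow(h,f), flow(f,d)
round 2: derive flow(h,h) via R3 from flow(h,i), flow(i,h)
round 2: derive flow(i,b) via R3 from flow(i,d), flow(d,b)
round 2: derive flow(i,f) via R3 from flow(i,h), flow(h,f)
round 3: derive flow(c,a) via R3 from flow(c,d), flow(d,a)
round 3: derive flow(c,b) via R3 from flow(c,d), flow(d,b)
round 3: derive flow(f,a) via R3 from flow(f,b), flow(b,a)
round 3: derive flow(h,a) via R3 from flow(h,d), flow(d,a)
round 3: derive flow(h,b) via R3 from flow(h,d), flow(d,b)
round 3: derive flow(i,a) via R3 from flow(i,b), flow(b,a)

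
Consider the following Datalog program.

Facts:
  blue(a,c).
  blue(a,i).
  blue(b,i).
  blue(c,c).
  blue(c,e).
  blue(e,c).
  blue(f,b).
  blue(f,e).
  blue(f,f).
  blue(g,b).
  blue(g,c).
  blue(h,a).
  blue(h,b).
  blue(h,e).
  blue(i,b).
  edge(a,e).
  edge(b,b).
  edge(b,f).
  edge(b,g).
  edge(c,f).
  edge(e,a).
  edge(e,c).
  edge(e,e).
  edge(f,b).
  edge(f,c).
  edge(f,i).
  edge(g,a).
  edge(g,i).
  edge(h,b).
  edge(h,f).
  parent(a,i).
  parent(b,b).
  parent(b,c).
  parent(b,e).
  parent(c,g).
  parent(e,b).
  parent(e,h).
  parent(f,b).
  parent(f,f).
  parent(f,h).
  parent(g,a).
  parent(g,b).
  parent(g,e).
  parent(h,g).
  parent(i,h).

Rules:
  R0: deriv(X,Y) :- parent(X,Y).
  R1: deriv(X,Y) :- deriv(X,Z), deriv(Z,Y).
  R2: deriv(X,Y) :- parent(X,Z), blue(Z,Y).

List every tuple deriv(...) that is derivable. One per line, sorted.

deriv(a,a)
deriv(a,b)
deriv(a,c)
deriv(a,e)
deriv(a,g)
deriv(a,h)
deriv(a,i)
deriv(b,a)
deriv(b,b)
deriv(b,c)
deriv(b,e)
deriv(b,g)
deriv(b,h)
deriv(b,i)
deriv(c,a)
deriv(c,b)
deriv(c,c)
deriv(c,e)
deriv(c,g)
deriv(c,h)
deriv(c,i)
deriv(e,a)
deriv(e,b)
deriv(e,c)
deriv(e,e)
deriv(e,g)
deriv(e,h)
deriv(e,i)
deriv(f,a)
deriv(f,b)
deriv(f,c)
deriv(f,e)
deriv(f,f)
deriv(f,g)
deriv(f,h)
deriv(f,i)
deriv(g,a)
deriv(g,b)
deriv(g,c)
deriv(g,e)
deriv(g,g)
deriv(g,h)
deriv(g,i)
deriv(h,a)
deriv(h,b)
deriv(h,c)
deriv(h,e)
deriv(h,g)
deriv(h,h)
deriv(h,i)
deriv(i,a)
deriv(i,b)
deriv(i,c)
deriv(i,e)
deriv(i,g)
deriv(i,h)
deriv(i,i)

round 1: derive deriv(a,i) via R0 from parent(a,i)
round 1: derive deriv(b,b) via R0 from parent(b,b)
round 1: derive deriv(b,c) via R0 from parent(b,c)
round 1: derive deriv(b,e) via R0 from parent(b,e)
round 1: derive deriv(c,g) via R0 from parent(c,g)
round 1: derive deriv(e,b) via R0 from parent(e,b)
round 1: derive deriv(e,h) via R0 from parent(e,h)
round 1: derive deriv(f,b) via R0 from parent(f,b)
round 1: derive deriv(f,f) via R0 from parent(f,f)
round 1: derive deriv(f,h) via R0 from parent(f,h)
round 1: derive deriv(g,a) via R0 from parent(g,a)
round 1: derive deriv(g,b) via R0 from parent(g,b)
round 1: derive deriv(g,e) via R0 from parent(g,e)
round 1: derive deriv(h,g) via R0 from parent(h,g)
round 1: derive deriv(i,h) via R0 from parent(i,h)
round 1: derive deriv(a,b) via R2 from parent(a,i), blue(i,b)
round 1: derive deriv(b,i) via R2 from parent(b,b), blue(b,i)
round 1: derive deriv(c,b) via R2 from parent(c,g), blue(g,b)
round 1: derive deriv(c,c) via R2 from parent(c,g), blue(g,c)
round 1: derive deriv(e,a) via R2 from parent(e,h), blue(h,a)
round 1: derive deriv(e,e) via R2 from parent(e,h), blue(h,e)
round 1: derive deriv(e,i) via R2 from parent(e,b), blue(b,i)
round 1: derive deriv(f,a) via R2 from parent(f,h), blue(h,a)
round 1: derive deriv(f,e) via R2 from parent(f,f), blue(f,e)
round 1: derive deriv(f,i) via R2 from parent(f,b), blue(b,i)
round 1: derive deriv(g,c) via R2 from parent(g,a), blue(a,c)
round 1: derive deriv(g,i) via R2 from parent(g,a), blue(a,i)
round 1: derive deriv(h,b) via R2 from parent(h,g), blue(g,b)
round 1: derive deriv(h,c) via R2 from parent(h,g), blue(g,c)
round 1: derive deriv(i,a) via R2 from parent(i,h), blue(h,a)
round 1: derive deriv(i,b) via R2 from parent(i,h), blue(h,b)
round 1: derive deriv(i,e) via R2 from parent(i,h), blue(h,e)
round 2: derive deriv(a,a) via R1 from deriv(a,i), deriv(i,a)
round 2: derive deriv(a,c) via R1 from deriv(a,b), deriv(b,c)
round 2: derive deriv(a,e) via R1 from deriv(a,b), deriv(b,e)
round 2: derive deriv(a,h) via R1 from deriv(a,i), deriv(i,h)
round 2: derive deriv(b,a) via R1 from deriv(b,e), deriv(e,a)
round 2: derive deriv(b,g) via R1 from deriv(b,c), deriv(c,g)
round 2: derive deriv(b,h) via R1 from deriv(b,e), deriv(e,h)
round 2: derive deriv(c,a) via R1 from deriv(c,g), deriv(g,a)
round 2: derive deriv(c,e) via R1 from deriv(c,b), deriv(b,e)
round 2: derive deriv(c,i) via R1 from deriv(c,b), deriv(b,i)
round 2: derive deriv(e,c) via R1 from deriv(e,b), deriv(b,c)
round 2: derive deriv(e,g) via R1 from deriv(e,h), deriv(h,g)
round 2: derive deriv(f,c) via R1 from deriv(f,b), deriv(b,c)
round 2: derive deriv(f,g) via R1 from deriv(f,h), deriv(h,g)
round 2: derive deriv(g,g) via R1 from deriv(g,c), deriv(c,g)
round 2: derive deriv(g,h) via R1 from deriv(g,e), deriv(e,h)
round 2: derive deriv(h,a) via R1 from deriv(h,g), deriv(g,a)
round 2: derive deriv(h,e) via R1 from deriv(h,b), deriv(b,e)
round 2: derive deriv(h,i) via R1 from deriv(h,b), deriv(b,i)
round 2: derive deriv(i,c) via R1 from deriv(i,b), deriv(b,c)
round 2: derive deriv(i,g) via R1 from deriv(i,h), deriv(h,g)
round 2: derive deriv(i,i) via R1 from deriv(i,a), deriv(a,i)
round 3: derive deriv(a,g) via R1 from deriv(a,b), deriv(b,g)
round 3: derive deriv(c,h) via R1 from deriv(c,a), deriv(a,h)
round 3: derive deriv(h,h) via R1 from deriv(h,a), deriv(a,h)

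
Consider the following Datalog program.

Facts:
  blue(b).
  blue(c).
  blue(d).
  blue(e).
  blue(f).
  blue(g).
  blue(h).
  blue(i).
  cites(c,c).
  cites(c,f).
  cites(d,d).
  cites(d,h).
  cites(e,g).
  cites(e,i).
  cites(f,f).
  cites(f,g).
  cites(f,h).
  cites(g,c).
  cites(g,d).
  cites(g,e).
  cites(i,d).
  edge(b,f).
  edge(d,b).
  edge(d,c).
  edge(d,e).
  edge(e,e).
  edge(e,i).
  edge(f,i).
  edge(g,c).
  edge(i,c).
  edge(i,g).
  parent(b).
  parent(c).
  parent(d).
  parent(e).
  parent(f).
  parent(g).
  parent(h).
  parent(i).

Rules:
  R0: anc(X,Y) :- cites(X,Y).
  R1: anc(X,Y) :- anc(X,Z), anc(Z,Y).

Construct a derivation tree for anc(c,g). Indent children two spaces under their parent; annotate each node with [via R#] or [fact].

anc(c,g)  [via R1]
  anc(c,f)  [via R0]
    cites(c,f)  [fact]
  anc(f,g)  [via R0]
    cites(f,g)  [fact]

round 1: derive anc(c,c) via R0 from cites(c,c)
round 1: derive anc(c,f) via R0 from cites(c,f)
round 1: derive anc(d,d) via R0 from cites(d,d)
round 1: derive anc(d,h) via R0 from cites(d,h)
round 1: derive anc(e,g) via R0 from cites(e,g)
round 1: derive anc(e,i) via R0 from cites(e,i)
round 1: derive anc(f,f) via R0 from cites(f,f)
round 1: derive anc(f,g) via R0 from cites(f,g)
round 1: derive anc(f,h) via R0 from cites(f,h)
round 1: derive anc(g,c) via R0 from cites(g,c)
round 1: derive anc(g,d) via R0 from cites(g,d)
round 1: derive anc(g,e) via R0 from cites(g,e)
round 1: derive anc(i,d) via R0 from cites(i,d)
round 2: derive anc(c,g) via R1 from anc(c,f), anc(f,g)
round 2: derive anc(c,h) via R1 from anc(c,f), anc(f,h)
round 2: derive anc(e,c) via R1 from anc(e,g), anc(g,c)
round 2: derive anc(e,d) via R1 from anc(e,g), anc(g,d)
round 2: derive anc(e,e) via R1 from anc(e,g), anc(g,e)
round 2: derive anc(f,c) via R1 from anc(f,g), anc(g,c)
round 2: derive anc(f,d) via R1 from anc(f,g), anc(g,d)
round 2: derive anc(f,e) via R1 from anc(f,g), anc(g,e)
round 2: derive anc(g,f) via R1 from anc(g,c), anc(c,f)
round 2: derive anc(g,g) via R1 from anc(g,e), anc(e,g)
round 2: derive anc(g,h) via R1 from anc(g,d), anc(d,h)
round 2: derive anc(g,i) via R1 from anc(g,e), anc(e,i)
round 2: derive anc(i,h) via R1 from anc(i,d), anc(d,h)
round 3: derive anc(c,d) via R1 from anc(c,f), anc(f,d)
round 3: derive anc(c,e) via R1 from anc(c,f), anc(f,e)
round 3: derive anc(c,i) via R1 from anc(c,g), anc(g,i)
round 3: derive anc(e,f) via R1 from anc(e,c), anc(c,f)
round 3: derive anc(e,h) via R1 from anc(e,c), anc(c,h)
round 3: derive anc(f,i) via R1 from anc(f,e), anc(e,i)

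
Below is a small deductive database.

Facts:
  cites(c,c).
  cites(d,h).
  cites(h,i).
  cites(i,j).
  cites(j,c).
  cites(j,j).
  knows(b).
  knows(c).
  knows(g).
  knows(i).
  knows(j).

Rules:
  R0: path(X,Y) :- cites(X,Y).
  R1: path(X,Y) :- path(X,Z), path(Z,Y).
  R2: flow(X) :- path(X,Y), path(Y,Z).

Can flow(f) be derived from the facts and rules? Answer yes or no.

round 1: derive path(c,c) via R0 from cites(c,c)
round 1: derive path(d,h) via R0 from cites(d,h)
round 1: derive path(h,i) via R0 from cites(h,i)
round 1: derive path(i,j) via R0 from cites(i,j)
round 1: derive path(j,c) via R0 from cites(j,c)
round 1: derive path(j,j) via R0 from cites(j,j)
round 2: derive path(d,i) via R1 from path(d,h), path(h,i)
round 2: derive path(h,j) via R1 from path(h,i), path(i,j)
round 2: derive path(i,c) via R1 from path(i,j), path(j,c)
round 2: derive flow(c) via R2 from path(c,c), path(c,c)
round 2: derive flow(d) via R2 from path(d,h), path(h,i)
round 2: derive flow(h) via R2 from path(h,i), path(i,j)
round 2: derive flow(i) via R2 from path(i,j), path(j,c)
round 2: derive flow(j) via R2 from path(j,c), path(c,c)
round 3: derive path(d,c) via R1 from path(d,i), path(i,c)
round 3: derive path(d,j) via R1 from path(d,h), path(h,j)
round 3: derive path(h,c) via R1 from path(h,i), path(i,c)

no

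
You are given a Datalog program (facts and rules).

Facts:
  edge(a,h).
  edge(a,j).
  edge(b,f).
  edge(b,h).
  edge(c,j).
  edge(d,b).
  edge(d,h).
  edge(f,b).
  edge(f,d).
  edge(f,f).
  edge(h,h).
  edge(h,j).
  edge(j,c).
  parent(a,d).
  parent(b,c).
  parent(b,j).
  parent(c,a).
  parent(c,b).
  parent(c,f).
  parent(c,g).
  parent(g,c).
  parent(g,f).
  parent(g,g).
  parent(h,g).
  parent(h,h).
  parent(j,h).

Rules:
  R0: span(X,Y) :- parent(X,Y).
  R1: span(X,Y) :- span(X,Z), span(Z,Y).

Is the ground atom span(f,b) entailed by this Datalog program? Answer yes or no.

no

round 1: derive span(a,d) via R0 from parent(a,d)
round 1: derive span(b,c) via R0 from parent(b,c)
round 1: derive span(b,j) via R0 from parent(b,j)
round 1: derive span(c,a) via R0 from parent(c,a)
round 1: derive span(c,b) via R0 from parent(c,b)
round 1: derive span(c,f) via R0 from parent(c,f)
round 1: derive span(c,g) via R0 from parent(c,g)
round 1: derive span(g,c) via R0 from parent(g,c)
round 1: derive span(g,f) via R0 from parent(g,f)
round 1: derive span(g,g) via R0 from parent(g,g)
round 1: derive span(h,g) via R0 from parent(h,g)
round 1: derive span(h,h) via R0 from parent(h,h)
round 1: derive span(j,h) via R0 from parent(j,h)
round 2: derive span(b,a) via R1 from span(b,c), span(c,a)
round 2: derive span(b,b) via R1 from span(b,c), span(c,b)
round 2: derive span(b,f) via R1 from span(b,c), span(c,f)
round 2: derive span(b,g) via R1 from span(b,c), span(c,g)
round 2: derive span(b,h) via R1 from span(b,j), span(j,h)
round 2: derive span(c,c) via R1 from span(c,b), span(b,c)
round 2: derive span(c,d) via R1 from span(c,a), span(a,d)
round 2: derive span(c,j) via R1 from span(c,b), span(b,j)
round 2: derive span(g,a) via R1 from span(g,c), span(c,a)
round 2: derive span(g,b) via R1 from span(g,c), span(c,b)
round 2: derive span(h,c) via R1 from span(h,g), span(g,c)
round 2: derive span(h,f) via R1 from span(h,g), span(g,f)
round 2: derive span(j,g) via R1 from span(j,h), span(h,g)
round 3: derive span(b,d) via R1 from span(b,a), span(a,d)
round 3: derive span(c,h) via R1 from span(c,b), span(b,h)
round 3: derive span(g,d) via R1 from span(g,a), span(a,d)
round 3: derive span(g,h) via R1 from span(g,b), span(b,h)
round 3: derive span(g,j) via R1 from span(g,b), span(b,j)
round 3: derive span(h,a) via R1 from span(h,c), span(c,a)
round 3: derive span(h,b) via R1 from span(h,c), span(c,b)
round 3: derive span(h,d) via R1 from span(h,c), span(c,d)
round 3: derive span(h,j) via R1 from span(h,c), span(c,j)
round 3: derive span(j,a) via R1 from span(j,g), span(g,a)
round 3: derive span(j,b) via R1 from span(j,g), span(g,b)
round 3: derive span(j,c) via R1 from span(j,g), span(g,c)
round 3: derive span(j,f) via R1 from span(j,g), span(g,f)
round 4: derive span(j,d) via R1 from span(j,a), span(a,d)
round 4: derive span(j,j) via R1 from span(j,b), span(b,j)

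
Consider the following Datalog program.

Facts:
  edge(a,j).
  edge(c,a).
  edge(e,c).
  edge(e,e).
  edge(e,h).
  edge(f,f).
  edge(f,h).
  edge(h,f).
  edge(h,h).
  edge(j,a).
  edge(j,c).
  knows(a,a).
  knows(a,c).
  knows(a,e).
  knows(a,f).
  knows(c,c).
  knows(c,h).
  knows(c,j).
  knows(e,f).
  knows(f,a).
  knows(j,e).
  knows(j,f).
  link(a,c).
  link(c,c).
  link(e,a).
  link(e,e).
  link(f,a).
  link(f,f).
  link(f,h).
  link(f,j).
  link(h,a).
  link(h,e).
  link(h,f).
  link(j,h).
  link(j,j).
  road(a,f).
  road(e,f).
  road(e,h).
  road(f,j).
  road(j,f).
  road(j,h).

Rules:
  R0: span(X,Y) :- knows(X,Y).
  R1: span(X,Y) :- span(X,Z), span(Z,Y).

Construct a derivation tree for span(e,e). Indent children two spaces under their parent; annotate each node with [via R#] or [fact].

span(e,e)  [via R1]
  span(e,a)  [via R1]
    span(e,f)  [via R0]
      knows(e,f)  [fact]
    span(f,a)  [via R0]
      knows(f,a)  [fact]
  span(a,e)  [via R0]
    knows(a,e)  [fact]

round 1: derive span(a,a) via R0 from knows(a,a)
round 1: derive span(a,c) via R0 from knows(a,c)
round 1: derive span(a,e) via R0 from knows(a,e)
round 1: derive span(a,f) via R0 from knows(a,f)
round 1: derive span(c,c) via R0 from knows(c,c)
round 1: derive span(c,h) via R0 from knows(c,h)
round 1: derive span(c,j) via R0 from knows(c,j)
round 1: derive span(e,f) via R0 from knows(e,f)
round 1: derive span(f,a) via R0 from knows(f,a)
round 1: derive span(j,e) via R0 from knows(j,e)
round 1: derive span(j,f) via R0 from knows(j,f)
round 2: derive span(a,h) via R1 from span(a,c), span(c,h)
round 2: derive span(a,j) via R1 from span(a,c), span(c,j)
round 2: derive span(c,e) via R1 from span(c,j), span(j,e)
round 2: derive span(c,f) via R1 from span(c,j), span(j,f)
round 2: derive span(e,a) via R1 from span(e,f), span(f,a)
round 2: derive span(f,c) via R1 from span(f,a), span(a,c)
round 2: derive span(f,e) via R1 from span(f,a), span(a,e)
round 2: derive span(f,f) via R1 from span(f,a), span(a,f)
round 2: derive span(j,a) via R1 from span(j,f), span(f,a)
round 3: derive span(c,a) via R1 from span(c,e), span(e,a)
round 3: derive span(e,c) via R1 from span(e,a), span(a,c)
round 3: derive span(e,e) via R1 from span(e,a), span(a,e)
round 3: derive span(e,h) via R1 from span(e,a), span(a,h)
round 3: derive span(e,j) via R1 from span(e,a), span(a,j)
round 3: derive span(f,h) via R1 from span(f,a), span(a,h)
round 3: derive span(f,j) via R1 from span(f,a), span(a,j)
round 3: derive span(j,c) via R1 from span(j,a), span(a,c)
round 3: derive span(j,h) via R1 from span(j,a), span(a,h)
round 3: derive span(j,j) via R1 from span(j,a), span(a,j)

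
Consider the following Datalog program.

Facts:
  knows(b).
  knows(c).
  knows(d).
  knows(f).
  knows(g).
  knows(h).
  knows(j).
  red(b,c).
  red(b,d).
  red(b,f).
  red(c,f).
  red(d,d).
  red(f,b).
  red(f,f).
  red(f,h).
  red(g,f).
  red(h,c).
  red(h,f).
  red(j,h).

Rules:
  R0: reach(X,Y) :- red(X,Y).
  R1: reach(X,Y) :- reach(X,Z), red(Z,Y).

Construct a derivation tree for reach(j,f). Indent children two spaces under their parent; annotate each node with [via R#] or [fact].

reach(j,f)  [via R1]
  reach(j,h)  [via R0]
    red(j,h)  [fact]
  red(h,f)  [fact]

round 1: derive reach(b,c) via R0 from red(b,c)
round 1: derive reach(b,d) via R0 from red(b,d)
round 1: derive reach(b,f) via R0 from red(b,f)
round 1: derive reach(c,f) via R0 from red(c,f)
round 1: derive reach(d,d) via R0 from red(d,d)
round 1: derive reach(f,b) via R0 from red(f,b)
round 1: derive reach(f,f) via R0 from red(f,f)
round 1: derive reach(f,h) via R0 from red(f,h)
round 1: derive reach(g,f) via R0 from red(g,f)
round 1: derive reach(h,c) via R0 from red(h,c)
round 1: derive reach(h,f) via R0 from red(h,f)
round 1: derive reach(j,h) via R0 from red(j,h)
round 2: derive reach(b,b) via R1 from reach(b,f), red(f,b)
round 2: derive reach(b,h) via R1 from reach(b,f), red(f,h)
round 2: derive reach(c,b) via R1 from reach(c,f), red(f,b)
round 2: derive reach(c,h) via R1 from reach(c,f), red(f,h)
round 2: derive reach(f,c) via R1 from reach(f,b), red(b,c)
round 2: derive reach(f,d) via R1 from reach(f,b), red(b,d)
round 2: derive reach(g,b) via R1 from reach(g,f), red(f,b)
round 2: derive reach(g,h) via R1 from reach(g,f), red(f,h)
round 2: derive reach(h,b) via R1 from reach(h,f), red(f,b)
round 2: derive reach(h,h) via R1 from reach(h,f), red(f,h)
round 2: derive reach(j,c) via R1 from reach(j,h), red(h,c)
round 2: derive reach(j,f) via R1 from reach(j,h), red(h,f)
round 3: derive reach(c,c) via R1 from reach(c,b), red(b,c)
round 3: derive reach(c,d) via R1 from reach(c,b), red(b,d)
round 3: derive reach(g,c) via R1 from reach(g,b), red(b,c)
round 3: derive reach(g,d) via R1 from reach(g,b), red(b,d)
round 3: derive reach(h,d) via R1 from reach(h,b), red(b,d)
round 3: derive reach(j,b) via R1 from reach(j,f), red(f,b)
round 4: derive reach(j,d) via R1 from reach(j,b), red(b,d)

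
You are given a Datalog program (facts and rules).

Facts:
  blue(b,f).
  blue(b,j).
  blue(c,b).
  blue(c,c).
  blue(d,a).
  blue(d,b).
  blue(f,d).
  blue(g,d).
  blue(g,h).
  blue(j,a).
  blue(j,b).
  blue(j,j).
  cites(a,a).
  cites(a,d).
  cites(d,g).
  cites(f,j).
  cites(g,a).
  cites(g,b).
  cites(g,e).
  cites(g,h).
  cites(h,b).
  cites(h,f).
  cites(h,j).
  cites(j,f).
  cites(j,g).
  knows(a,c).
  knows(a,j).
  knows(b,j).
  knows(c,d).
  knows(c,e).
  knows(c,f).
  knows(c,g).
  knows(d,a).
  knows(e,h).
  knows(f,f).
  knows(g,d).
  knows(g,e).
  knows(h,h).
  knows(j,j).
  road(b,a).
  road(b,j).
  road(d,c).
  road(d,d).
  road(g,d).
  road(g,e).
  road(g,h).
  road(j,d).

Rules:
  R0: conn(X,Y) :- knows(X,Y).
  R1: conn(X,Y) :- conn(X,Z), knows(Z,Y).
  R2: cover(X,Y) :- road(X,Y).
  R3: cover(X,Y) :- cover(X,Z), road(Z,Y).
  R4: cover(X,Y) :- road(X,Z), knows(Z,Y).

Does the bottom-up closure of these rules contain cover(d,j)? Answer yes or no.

no

round 1: derive cover(b,a) via R2 from road(b,a)
round 1: derive cover(b,j) via R2 from road(b,j)
round 1: derive cover(d,c) via R2 from road(d,c)
round 1: derive cover(d,d) via R2 from road(d,d)
round 1: derive cover(g,d) via R2 from road(g,d)
round 1: derive cover(g,e) via R2 from road(g,e)
round 1: derive cover(g,h) via R2 from road(g,h)
round 1: derive cover(j,d) via R2 from road(j,d)
round 1: derive cover(b,c) via R4 from road(b,a), knows(a,c)
round 1: derive cover(d,a) via R4 from road(d,d), knows(d,a)
round 1: derive cover(d,e) via R4 from road(d,c), knows(c,e)
round 1: derive cover(d,f) via R4 from road(d,c), knows(c,f)
round 1: derive cover(d,g) via R4 from road(d,c), knows(c,g)
round 1: derive cover(g,a) via R4 from road(g,d), knows(d,a)
round 1: derive cover(j,a) via R4 from road(j,d), knows(d,a)
round 2: derive cover(b,d) via R3 from cover(b,j), road(j,d)
round 2: derive cover(d,h) via R3 from cover(d,g), road(g,h)
round 2: derive cover(g,c) via R3 from cover(g,d), road(d,c)
round 2: derive cover(j,c) via R3 from cover(j,d), road(d,c)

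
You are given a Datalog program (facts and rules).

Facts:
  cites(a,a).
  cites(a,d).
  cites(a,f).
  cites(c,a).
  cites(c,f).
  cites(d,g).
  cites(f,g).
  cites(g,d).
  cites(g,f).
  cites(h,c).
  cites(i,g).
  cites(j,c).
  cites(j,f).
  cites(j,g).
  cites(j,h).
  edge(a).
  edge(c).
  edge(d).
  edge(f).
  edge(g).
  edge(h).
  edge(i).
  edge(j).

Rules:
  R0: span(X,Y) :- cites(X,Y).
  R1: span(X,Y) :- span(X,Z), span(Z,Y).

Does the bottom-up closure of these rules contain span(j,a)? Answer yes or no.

yes

round 1: derive span(a,a) via R0 from cites(a,a)
round 1: derive span(a,d) via R0 from cites(a,d)
round 1: derive span(a,f) via R0 from cites(a,f)
round 1: derive span(c,a) via R0 from cites(c,a)
round 1: derive span(c,f) via R0 from cites(c,f)
round 1: derive span(d,g) via R0 from cites(d,g)
round 1: derive span(f,g) via R0 from cites(f,g)
round 1: derive span(g,d) via R0 from cites(g,d)
round 1: derive span(g,f) via R0 from cites(g,f)
round 1: derive span(h,c) via R0 from cites(h,c)
round 1: derive span(i,g) via R0 from cites(i,g)
round 1: derive span(j,c) via R0 from cites(j,c)
round 1: derive span(j,f) via R0 from cites(j,f)
round 1: derive span(j,g) via R0 from cites(j,g)
round 1: derive span(j,h) via R0 from cites(j,h)
round 2: derive span(a,g) via R1 from span(a,d), span(d,g)
round 2: derive span(c,d) via R1 from span(c,a), span(a,d)
round 2: derive span(c,g) via R1 from span(c,f), span(f,g)
round 2: derive span(d,d) via R1 from span(d,g), span(g,d)
round 2: derive span(d,f) via R1 from span(d,g), span(g,f)
round 2: derive span(f,d) via R1 from span(f,g), span(g,d)
round 2: derive span(f,f) via R1 from span(f,g), span(g,f)
round 2: derive span(g,g) via R1 from span(g,d), span(d,g)
round 2: derive span(h,a) via R1 from span(h,c), span(c,a)
round 2: derive span(h,f) via R1 from span(h,c), span(c,f)
round 2: derive span(i,d) via R1 from span(i,g), span(g,d)
round 2: derive span(i,f) via R1 from span(i,g), span(g,f)
round 2: derive span(j,a) via R1 from span(j,c), span(c,a)
round 2: derive span(j,d) via R1 from span(j,g), span(g,d)
round 3: derive span(h,d) via R1 from span(h,a), span(a,d)
round 3: derive span(h,g) via R1 from span(h,a), span(a,g)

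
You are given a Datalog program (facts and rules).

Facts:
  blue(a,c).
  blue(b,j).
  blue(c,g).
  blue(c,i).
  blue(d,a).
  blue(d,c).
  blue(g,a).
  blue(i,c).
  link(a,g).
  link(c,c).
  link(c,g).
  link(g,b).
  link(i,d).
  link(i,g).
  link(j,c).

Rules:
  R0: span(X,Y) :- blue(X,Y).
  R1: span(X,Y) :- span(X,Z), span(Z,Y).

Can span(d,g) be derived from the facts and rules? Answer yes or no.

round 1: derive span(a,c) via R0 from blue(a,c)
round 1: derive span(b,j) via R0 from blue(b,j)
round 1: derive span(c,g) via R0 from blue(c,g)
round 1: derive span(c,i) via R0 from blue(c,i)
round 1: derive span(d,a) via R0 from blue(d,a)
round 1: derive span(d,c) via R0 from blue(d,c)
round 1: derive span(g,a) via R0 from blue(g,a)
round 1: derive span(i,c) via R0 from blue(i,c)
round 2: derive span(a,g) via R1 from span(a,c), span(c,g)
round 2: derive span(a,i) via R1 from span(a,c), span(c,i)
round 2: derive span(c,a) via R1 from span(c,g), span(g,a)
round 2: derive span(c,c) via R1 from span(c,i), span(i,c)
round 2: derive span(d,g) via R1 from span(d,c), span(c,g)
round 2: derive span(d,i) via R1 from span(d,c), span(c,i)
round 2: derive span(g,c) via R1 from span(g,a), span(a,c)
round 2: derive span(i,g) via R1 from span(i,c), span(c,g)
round 2: derive span(i,i) via R1 from span(i,c), span(c,i)
round 3: derive span(a,a) via R1 from span(a,c), span(c,a)
round 3: derive span(g,g) via R1 from span(g,a), span(a,g)
round 3: derive span(g,i) via R1 from span(g,a), span(a,i)
round 3: derive span(i,a) via R1 from span(i,c), span(c,a)

yes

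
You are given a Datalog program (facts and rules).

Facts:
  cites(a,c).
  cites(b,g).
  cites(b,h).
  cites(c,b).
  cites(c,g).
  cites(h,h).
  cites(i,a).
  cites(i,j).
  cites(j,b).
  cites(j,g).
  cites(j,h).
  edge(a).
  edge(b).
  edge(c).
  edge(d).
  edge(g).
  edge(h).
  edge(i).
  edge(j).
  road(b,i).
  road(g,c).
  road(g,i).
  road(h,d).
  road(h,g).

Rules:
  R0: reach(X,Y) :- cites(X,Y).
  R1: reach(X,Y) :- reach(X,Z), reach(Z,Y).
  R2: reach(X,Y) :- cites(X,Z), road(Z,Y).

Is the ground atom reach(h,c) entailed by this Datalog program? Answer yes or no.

no

round 1: derive reach(a,c) via R0 from cites(a,c)
round 1: derive reach(b,g) via R0 from cites(b,g)
round 1: derive reach(b,h) via R0 from cites(b,h)
round 1: derive reach(c,b) via R0 from cites(c,b)
round 1: derive reach(c,g) via R0 from cites(c,g)
round 1: derive reach(h,h) via R0 from cites(h,h)
round 1: derive reach(i,a) via R0 from cites(i,a)
round 1: derive reach(i,j) via R0 from cites(i,j)
round 1: derive reach(j,b) via R0 from cites(j,b)
round 1: derive reach(j,g) via R0 from cites(j,g)
round 1: derive reach(j,h) via R0 from cites(j,h)
round 1: derive reach(b,c) via R2 from cites(b,g), road(g,c)
round 1: derive reach(b,d) via R2 from cites(b,h), road(h,d)
round 1: derive reach(b,i) via R2 from cites(b,g), road(g,i)
round 1: derive reach(c,c) via R2 from cites(c,g), road(g,c)
round 1: derive reach(c,i) via R2 from cites(c,b), road(b,i)
round 1: derive reach(h,d) via R2 from cites(h,h), road(h,d)
round 1: derive reach(h,g) via R2 from cites(h,h), road(h,g)
round 1: derive reach(j,c) via R2 from cites(j,g), road(g,c)
round 1: derive reach(j,d) via R2 from cites(j,h), road(h,d)
round 1: derive reach(j,i) via R2 from cites(j,b), road(b,i)
round 2: derive reach(a,b) via R1 from reach(a,c), reach(c,b)
round 2: derive reach(a,g) via R1 from reach(a,c), reach(c,g)
round 2: derive reach(a,i) via R1 from reach(a,c), reach(c,i)
round 2: derive reach(b,a) via R1 from reach(b,i), reach(i,a)
round 2: derive reach(b,b) via R1 from reach(b,c), reach(c,b)
round 2: derive reach(b,j) via R1 from reach(b,i), reach(i,j)
round 2: derive reach(c,a) via R1 from reach(c,i), reach(i,a)
round 2: derive reach(c,d) via R1 from reach(c,b), reach(b,d)
round 2: derive reach(c,h) via R1 from reach(c,b), reach(b,h)
round 2: derive reach(c,j) via R1 from reach(c,i), reach(i,j)
round 2: derive reach(i,b) via R1 from reach(i,j), reach(j,b)
round 2: derive reach(i,c) via R1 from reach(i,a), reach(a,c)
round 2: derive reach(i,d) via R1 from reach(i,j), reach(j,d)
round 2: derive reach(i,g) via R1 from reach(i,j), reach(j,g)
round 2: derive reach(i,h) via R1 from reach(i,j), reach(j,h)
round 2: derive reach(i,i) via R1 from reach(i,j), reach(j,i)
round 2: derive reach(j,a) via R1 from reach(j,i), reach(i,a)
round 2: derive reach(j,j) via R1 from reach(j,i), reach(i,j)
round 3: derive reach(a,a) via R1 from reach(a,b), reach(b,a)
round 3: derive reach(a,d) via R1 from reach(a,b), reach(b,d)
round 3: derive reach(a,h) via R1 from reach(a,b), reach(b,h)
round 3: derive reach(a,j) via R1 from reach(a,b), reach(b,j)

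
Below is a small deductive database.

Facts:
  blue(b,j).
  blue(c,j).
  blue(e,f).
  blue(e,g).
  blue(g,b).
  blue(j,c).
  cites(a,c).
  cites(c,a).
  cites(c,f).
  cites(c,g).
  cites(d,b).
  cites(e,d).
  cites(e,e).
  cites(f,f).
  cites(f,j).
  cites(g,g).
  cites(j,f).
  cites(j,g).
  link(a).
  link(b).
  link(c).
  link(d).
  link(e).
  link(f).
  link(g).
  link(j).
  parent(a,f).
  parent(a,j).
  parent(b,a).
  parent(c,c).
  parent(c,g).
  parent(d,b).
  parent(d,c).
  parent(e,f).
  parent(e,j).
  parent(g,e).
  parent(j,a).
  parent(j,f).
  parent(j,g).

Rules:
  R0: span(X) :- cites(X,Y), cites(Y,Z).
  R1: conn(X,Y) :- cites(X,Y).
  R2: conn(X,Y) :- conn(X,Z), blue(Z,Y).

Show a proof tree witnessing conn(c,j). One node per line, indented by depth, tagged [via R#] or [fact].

round 1: derive conn(a,c) via R1 from cites(a,c)
round 1: derive conn(c,a) via R1 from cites(c,a)
round 1: derive conn(c,f) via R1 from cites(c,f)
round 1: derive conn(c,g) via R1 from cites(c,g)
round 1: derive conn(d,b) via R1 from cites(d,b)
round 1: derive conn(e,d) via R1 from cites(e,d)
round 1: derive conn(e,e) via R1 from cites(e,e)
round 1: derive conn(f,f) via R1 from cites(f,f)
round 1: derive conn(f,j) via R1 from cites(f,j)
round 1: derive conn(g,g) via R1 from cites(g,g)
round 1: derive conn(j,f) via R1 from cites(j,f)
round 1: derive conn(j,g) via R1 from cites(j,g)
round 2: derive conn(a,j) via R2 from conn(a,c), blue(c,j)
round 2: derive conn(c,b) via R2 from conn(c,g), blue(g,b)
round 2: derive conn(d,j) via R2 from conn(d,b), blue(b,j)
round 2: derive conn(e,f) via R2 from conn(e,e), blue(e,f)
round 2: derive conn(e,g) via R2 from conn(e,e), blue(e,g)
round 2: derive conn(f,c) via R2 from conn(f,j), blue(j,c)
round 2: derive conn(g,b) via R2 from conn(g,g), blue(g,b)
round 2: derive conn(j,b) via R2 from conn(j,g), blue(g,b)
round 3: derive conn(c,j) via R2 from conn(c,b), blue(b,j)
round 3: derive conn(d,c) via R2 from conn(d,j), blue(j,c)
round 3: derive conn(e,b) via R2 from conn(e,g), blue(g,b)
round 3: derive conn(g,j) via R2 from conn(g,b), blue(b,j)
round 3: derive conn(j,j) via R2 from conn(j,b), blue(b,j)
round 4: derive conn(c,c) via R2 from conn(c,j), blue(j,c)
round 4: derive conn(e,j) via R2 from conn(e,b), blue(b,j)
round 4: derive conn(g,c) via R2 from conn(g,j), blue(j,c)
round 4: derive conn(j,c) via R2 from conn(j,j), blue(j,c)
round 5: derive conn(e,c) via R2 from conn(e,j), blue(j,c)

conn(c,j)  [via R2]
  conn(c,b)  [via R2]
    conn(c,g)  [via R1]
      cites(c,g)  [fact]
    blue(g,b)  [fact]
  blue(b,j)  [fact]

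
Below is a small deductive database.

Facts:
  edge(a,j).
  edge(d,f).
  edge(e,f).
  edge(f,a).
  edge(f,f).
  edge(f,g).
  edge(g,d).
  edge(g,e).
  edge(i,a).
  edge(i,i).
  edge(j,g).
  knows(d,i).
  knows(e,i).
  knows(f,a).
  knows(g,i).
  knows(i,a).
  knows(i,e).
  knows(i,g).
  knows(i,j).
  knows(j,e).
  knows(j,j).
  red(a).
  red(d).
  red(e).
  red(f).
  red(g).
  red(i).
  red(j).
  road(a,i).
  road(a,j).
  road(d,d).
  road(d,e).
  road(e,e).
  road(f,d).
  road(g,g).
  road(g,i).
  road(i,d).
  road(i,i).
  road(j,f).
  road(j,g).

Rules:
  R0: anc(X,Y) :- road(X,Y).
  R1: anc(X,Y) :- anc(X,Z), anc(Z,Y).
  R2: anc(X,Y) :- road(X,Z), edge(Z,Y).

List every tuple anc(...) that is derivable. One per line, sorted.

round 1: derive anc(a,i) via R0 from road(a,i)
round 1: derive anc(a,j) via R0 from road(a,j)
round 1: derive anc(d,d) via R0 from road(d,d)
round 1: derive anc(d,e) via R0 from road(d,e)
round 1: derive anc(e,e) via R0 from road(e,e)
round 1: derive anc(f,d) via R0 from road(f,d)
round 1: derive anc(g,g) via R0 from road(g,g)
round 1: derive anc(g,i) via R0 from road(g,i)
round 1: derive anc(i,d) via R0 from road(i,d)
round 1: derive anc(i,i) via R0 from road(i,i)
round 1: derive anc(j,f) via R0 from road(j,f)
round 1: derive anc(j,g) via R0 from road(j,g)
round 1: derive anc(a,a) via R2 from road(a,i), edge(i,a)
round 1: derive anc(a,g) via R2 from road(a,j), edge(j,g)
round 1: derive anc(d,f) via R2 from road(d,d), edge(d,f)
round 1: derive anc(e,f) via R2 from road(e,e), edge(e,f)
round 1: derive anc(f,f) via R2 from road(f,d), edge(d,f)
round 1: derive anc(g,a) via R2 from road(g,i), edge(i,a)
round 1: derive anc(g,d) via R2 from road(g,g), edge(g,d)
round 1: derive anc(g,e) via R2 from road(g,g), edge(g,e)
round 1: derive anc(i,a) via R2 from road(i,i), edge(i,a)
round 1: derive anc(i,f) via R2 from road(i,d), edge(d,f)
round 1: derive anc(j,a) via R2 from road(j,f), edge(f,a)
round 1: derive anc(j,d) via R2 from road(j,g), edge(g,d)
round 1: derive anc(j,e) via R2 from road(j,g), edge(g,e)
round 2: derive anc(a,d) via R1 from anc(a,g), anc(g,d)
round 2: derive anc(a,e) via R1 from anc(a,g), anc(g,e)
round 2: derive anc(a,f) via R1 from anc(a,i), anc(i,f)
round 2: derive anc(e,d) via R1 from anc(e,f), anc(f,d)
round 2: derive anc(f,e) via R1 from anc(f,d), anc(d,e)
round 2: derive anc(g,f) via R1 from anc(g,d), anc(d,f)
round 2: derive anc(g,j) via R1 from anc(g,a), anc(a,j)
round 2: derive anc(i,e) via R1 from anc(i,d), anc(d,e)
round 2: derive anc(i,g) via R1 from anc(i,a), anc(a,g)
round 2: derive anc(i,j) via R1 from anc(i,a), anc(a,j)
round 2: derive anc(j,i) via R1 from anc(j,a), anc(a,i)
round 2: derive anc(j,j) via R1 from anc(j,a), anc(a,j)

anc(a,a)
anc(a,d)
anc(a,e)
anc(a,f)
anc(a,g)
anc(a,i)
anc(a,j)
anc(d,d)
anc(d,e)
anc(d,f)
anc(e,d)
anc(e,e)
anc(e,f)
anc(f,d)
anc(f,e)
anc(f,f)
anc(g,a)
anc(g,d)
anc(g,e)
anc(g,f)
anc(g,g)
anc(g,i)
anc(g,j)
anc(i,a)
anc(i,d)
anc(i,e)
anc(i,f)
anc(i,g)
anc(i,i)
anc(i,j)
anc(j,a)
anc(j,d)
anc(j,e)
anc(j,f)
anc(j,g)
anc(j,i)
anc(j,j)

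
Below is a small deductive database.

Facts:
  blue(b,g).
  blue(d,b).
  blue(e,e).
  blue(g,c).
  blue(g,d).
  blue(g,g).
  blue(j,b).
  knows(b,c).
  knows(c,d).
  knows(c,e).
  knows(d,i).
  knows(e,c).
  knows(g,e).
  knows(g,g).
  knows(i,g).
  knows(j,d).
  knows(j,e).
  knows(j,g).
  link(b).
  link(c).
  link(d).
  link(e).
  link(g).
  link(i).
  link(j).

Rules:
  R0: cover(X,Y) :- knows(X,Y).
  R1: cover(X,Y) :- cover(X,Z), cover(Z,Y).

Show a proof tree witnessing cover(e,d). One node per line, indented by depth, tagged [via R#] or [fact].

cover(e,d)  [via R1]
  cover(e,c)  [via R0]
    knows(e,c)  [fact]
  cover(c,d)  [via R0]
    knows(c,d)  [fact]

round 1: derive cover(b,c) via R0 from knows(b,c)
round 1: derive cover(c,d) via R0 from knows(c,d)
round 1: derive cover(c,e) via R0 from knows(c,e)
round 1: derive cover(d,i) via R0 from knows(d,i)
round 1: derive cover(e,c) via R0 from knows(e,c)
round 1: derive cover(g,e) via R0 from knows(g,e)
round 1: derive cover(g,g) via R0 from knows(g,g)
round 1: derive cover(i,g) via R0 from knows(i,g)
round 1: derive cover(j,d) via R0 from knows(j,d)
round 1: derive cover(j,e) via R0 from knows(j,e)
round 1: derive cover(j,g) via R0 from knows(j,g)
round 2: derive cover(b,d) via R1 from cover(b,c), cover(c,d)
round 2: derive cover(b,e) via R1 from cover(b,c), cover(c,e)
round 2: derive cover(c,c) via R1 from cover(c,e), cover(e,c)
round 2: derive cover(c,i) via R1 from cover(c,d), cover(d,i)
round 2: derive cover(d,g) via R1 from cover(d,i), cover(i,g)
round 2: derive cover(e,d) via R1 from cover(e,c), cover(c,d)
round 2: derive cover(e,e) via R1 from cover(e,c), cover(c,e)
round 2: derive cover(g,c) via R1 from cover(g,e), cover(e,c)
round 2: derive cover(i,e) via R1 from cover(i,g), cover(g,e)
round 2: derive cover(j,c) via R1 from cover(j,e), cover(e,c)
round 2: derive cover(j,i) via R1 from cover(j,d), cover(d,i)
round 3: derive cover(b,g) via R1 from cover(b,d), cover(d,g)
round 3: derive cover(b,i) via R1 from cover(b,c), cover(c,i)
round 3: derive cover(c,g) via R1 from cover(c,d), cover(d,g)
round 3: derive cover(d,c) via R1 from cover(d,g), cover(g,c)
round 3: derive cover(d,e) via R1 from cover(d,g), cover(g,e)
round 3: derive cover(e,g) via R1 from cover(e,d), cover(d,g)
round 3: derive cover(e,i) via R1 from cover(e,c), cover(c,i)
round 3: derive cover(g,d) via R1 from cover(g,c), cover(c,d)
round 3: derive cover(g,i) via R1 from cover(g,c), cover(c,i)
round 3: derive cover(i,c) via R1 from cover(i,e), cover(e,c)
round 3: derive cover(i,d) via R1 from cover(i,e), cover(e,d)
round 4: derive cover(d,d) via R1 from cover(d,c), cover(c,d)
round 4: derive cover(i,i) via R1 from cover(i,c), cover(c,i)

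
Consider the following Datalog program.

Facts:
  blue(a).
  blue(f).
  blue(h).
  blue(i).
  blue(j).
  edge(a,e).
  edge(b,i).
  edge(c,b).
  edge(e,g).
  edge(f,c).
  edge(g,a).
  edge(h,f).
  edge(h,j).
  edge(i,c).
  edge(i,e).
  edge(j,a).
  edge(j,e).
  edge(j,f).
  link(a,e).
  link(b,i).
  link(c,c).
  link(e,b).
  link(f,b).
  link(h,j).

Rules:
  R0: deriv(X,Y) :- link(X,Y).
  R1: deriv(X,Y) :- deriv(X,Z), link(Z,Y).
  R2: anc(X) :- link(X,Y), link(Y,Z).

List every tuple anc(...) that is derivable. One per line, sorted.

round 1: derive anc(a) via R2 from link(a,e), link(e,b)
round 1: derive anc(c) via R2 from link(c,c), link(c,c)
round 1: derive anc(e) via R2 from link(e,b), link(b,i)
round 1: derive anc(f) via R2 from link(f,b), link(b,i)

anc(a)
anc(c)
anc(e)
anc(f)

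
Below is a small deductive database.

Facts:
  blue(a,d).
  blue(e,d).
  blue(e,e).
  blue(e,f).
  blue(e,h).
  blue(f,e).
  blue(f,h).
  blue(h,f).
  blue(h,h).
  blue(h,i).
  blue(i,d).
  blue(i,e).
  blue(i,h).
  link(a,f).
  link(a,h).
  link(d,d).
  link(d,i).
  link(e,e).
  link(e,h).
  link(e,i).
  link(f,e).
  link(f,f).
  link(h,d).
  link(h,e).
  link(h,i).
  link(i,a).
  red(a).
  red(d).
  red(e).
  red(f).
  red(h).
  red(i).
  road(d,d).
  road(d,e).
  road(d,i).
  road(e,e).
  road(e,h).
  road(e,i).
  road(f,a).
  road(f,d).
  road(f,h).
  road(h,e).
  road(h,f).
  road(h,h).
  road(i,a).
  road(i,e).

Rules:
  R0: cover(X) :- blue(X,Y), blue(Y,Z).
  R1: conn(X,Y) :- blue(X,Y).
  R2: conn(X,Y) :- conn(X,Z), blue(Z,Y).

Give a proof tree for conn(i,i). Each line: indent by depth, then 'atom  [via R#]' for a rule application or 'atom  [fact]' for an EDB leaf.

conn(i,i)  [via R2]
  conn(i,h)  [via R1]
    blue(i,h)  [fact]
  blue(h,i)  [fact]

round 1: derive conn(a,d) via R1 from blue(a,d)
round 1: derive conn(e,d) via R1 from blue(e,d)
round 1: derive conn(e,e) via R1 from blue(e,e)
round 1: derive conn(e,f) via R1 from blue(e,f)
round 1: derive conn(e,h) via R1 from blue(e,h)
round 1: derive conn(f,e) via R1 from blue(f,e)
round 1: derive conn(f,h) via R1 from blue(f,h)
round 1: derive conn(h,f) via R1 from blue(h,f)
round 1: derive conn(h,h) via R1 from blue(h,h)
round 1: derive conn(h,i) via R1 from blue(h,i)
round 1: derive conn(i,d) via R1 from blue(i,d)
round 1: derive conn(i,e) via R1 from blue(i,e)
round 1: derive conn(i,h) via R1 from blue(i,h)
round 2: derive conn(e,i) via R2 from conn(e,h), blue(h,i)
round 2: derive conn(f,d) via R2 from conn(f,e), blue(e,d)
round 2: derive conn(f,f) via R2 from conn(f,e), blue(e,f)
round 2: derive conn(f,i) via R2 from conn(f,h), blue(h,i)
round 2: derive conn(h,d) via R2 from conn(h,i), blue(i,d)
round 2: derive conn(h,e) via R2 from conn(h,f), blue(f,e)
round 2: derive conn(i,f) via R2 from conn(i,e), blue(e,f)
round 2: derive conn(i,i) via R2 from conn(i,h), blue(h,i)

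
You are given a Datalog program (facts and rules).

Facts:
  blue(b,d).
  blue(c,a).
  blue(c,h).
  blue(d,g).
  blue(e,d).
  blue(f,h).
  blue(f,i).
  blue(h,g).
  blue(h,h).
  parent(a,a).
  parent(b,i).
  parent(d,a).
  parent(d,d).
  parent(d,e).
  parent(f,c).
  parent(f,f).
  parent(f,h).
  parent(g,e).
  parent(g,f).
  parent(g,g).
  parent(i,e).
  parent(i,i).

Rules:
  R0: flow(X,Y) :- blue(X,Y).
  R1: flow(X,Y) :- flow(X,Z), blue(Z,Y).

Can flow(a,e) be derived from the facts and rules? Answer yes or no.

no

round 1: derive flow(b,d) via R0 from blue(b,d)
round 1: derive flow(c,a) via R0 from blue(c,a)
round 1: derive flow(c,h) via R0 from blue(c,h)
round 1: derive flow(d,g) via R0 from blue(d,g)
round 1: derive flow(e,d) via R0 from blue(e,d)
round 1: derive flow(f,h) via R0 from blue(f,h)
round 1: derive flow(f,i) via R0 from blue(f,i)
round 1: derive flow(h,g) via R0 from blue(h,g)
round 1: derive flow(h,h) via R0 from blue(h,h)
round 2: derive flow(b,g) via R1 from flow(b,d), blue(d,g)
round 2: derive flow(c,g) via R1 from flow(c,h), blue(h,g)
round 2: derive flow(e,g) via R1 from flow(e,d), blue(d,g)
round 2: derive flow(f,g) via R1 from flow(f,h), blue(h,g)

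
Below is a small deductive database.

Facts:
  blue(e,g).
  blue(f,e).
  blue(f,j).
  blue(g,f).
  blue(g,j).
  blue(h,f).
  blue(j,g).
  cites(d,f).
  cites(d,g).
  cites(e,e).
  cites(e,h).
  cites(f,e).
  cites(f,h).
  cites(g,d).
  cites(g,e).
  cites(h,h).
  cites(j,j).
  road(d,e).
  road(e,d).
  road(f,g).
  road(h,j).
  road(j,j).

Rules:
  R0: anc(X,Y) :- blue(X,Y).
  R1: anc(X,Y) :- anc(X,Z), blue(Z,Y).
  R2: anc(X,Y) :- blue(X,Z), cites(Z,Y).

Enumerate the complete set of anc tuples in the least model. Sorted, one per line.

anc(e,d)
anc(e,e)
anc(e,f)
anc(e,g)
anc(e,j)
anc(f,e)
anc(f,f)
anc(f,g)
anc(f,h)
anc(f,j)
anc(g,e)
anc(g,f)
anc(g,g)
anc(g,h)
anc(g,j)
anc(h,e)
anc(h,f)
anc(h,g)
anc(h,h)
anc(h,j)
anc(j,d)
anc(j,e)
anc(j,f)
anc(j,g)
anc(j,j)

round 1: derive anc(e,g) via R0 from blue(e,g)
round 1: derive anc(f,e) via R0 from blue(f,e)
round 1: derive anc(f,j) via R0 from blue(f,j)
round 1: derive anc(g,f) via R0 from blue(g,f)
round 1: derive anc(g,j) via R0 from blue(g,j)
round 1: derive anc(h,f) via R0 from blue(h,f)
round 1: derive anc(j,g) via R0 from blue(j,g)
round 1: derive anc(e,d) via R2 from blue(e,g), cites(g,d)
round 1: derive anc(e,e) via R2 from blue(e,g), cites(g,e)
round 1: derive anc(f,h) via R2 from blue(f,e), cites(e,h)
round 1: derive anc(g,e) via R2 from blue(g,f), cites(f,e)
round 1: derive anc(g,h) via R2 from blue(g,f), cites(f,h)
round 1: derive anc(h,e) via R2 from blue(h,f), cites(f,e)
round 1: derive anc(h,h) via R2 from blue(h,f), cites(f,h)
round 1: derive anc(j,d) via R2 from blue(j,g), cites(g,d)
round 1: derive anc(j,e) via R2 from blue(j,g), cites(g,e)
round 2: derive anc(e,f) via R1 from anc(e,g), blue(g,f)
round 2: derive anc(e,j) via R1 from anc(e,g), blue(g,j)
round 2: derive anc(f,f) via R1 from anc(f,h), blue(h,f)
round 2: derive anc(f,g) via R1 from anc(f,e), blue(e,g)
round 2: derive anc(g,g) via R1 from anc(g,e), blue(e,g)
round 2: derive anc(h,g) via R1 from anc(h,e), blue(e,g)
round 2: derive anc(h,j) via R1 from anc(h,f), blue(f,j)
round 2: derive anc(j,f) via R1 from anc(j,g), blue(g,f)
round 2: derive anc(j,j) via R1 from anc(j,g), blue(g,j)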